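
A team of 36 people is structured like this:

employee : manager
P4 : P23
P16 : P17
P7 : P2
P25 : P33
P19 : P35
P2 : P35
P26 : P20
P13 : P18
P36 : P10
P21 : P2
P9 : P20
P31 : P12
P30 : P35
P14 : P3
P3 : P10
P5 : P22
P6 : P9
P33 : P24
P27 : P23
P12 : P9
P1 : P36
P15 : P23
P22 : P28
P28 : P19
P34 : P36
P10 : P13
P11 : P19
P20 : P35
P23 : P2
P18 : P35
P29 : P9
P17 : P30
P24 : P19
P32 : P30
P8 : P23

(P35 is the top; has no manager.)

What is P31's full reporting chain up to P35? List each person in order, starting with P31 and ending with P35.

P31 reports to P12. P12 reports to P9. P9 reports to P20. P20 reports to P35. P35 is at the top.

P31 -> P12 -> P9 -> P20 -> P35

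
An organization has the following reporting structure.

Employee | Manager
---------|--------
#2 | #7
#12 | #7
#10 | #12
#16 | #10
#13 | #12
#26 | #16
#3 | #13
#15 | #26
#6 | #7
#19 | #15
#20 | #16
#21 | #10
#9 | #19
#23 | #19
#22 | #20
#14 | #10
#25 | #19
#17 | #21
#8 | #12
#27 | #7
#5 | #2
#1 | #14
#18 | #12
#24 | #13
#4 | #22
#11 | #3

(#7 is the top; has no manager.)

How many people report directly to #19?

#19 directly manages #9, #23, #25. That is 3 direct reports.

3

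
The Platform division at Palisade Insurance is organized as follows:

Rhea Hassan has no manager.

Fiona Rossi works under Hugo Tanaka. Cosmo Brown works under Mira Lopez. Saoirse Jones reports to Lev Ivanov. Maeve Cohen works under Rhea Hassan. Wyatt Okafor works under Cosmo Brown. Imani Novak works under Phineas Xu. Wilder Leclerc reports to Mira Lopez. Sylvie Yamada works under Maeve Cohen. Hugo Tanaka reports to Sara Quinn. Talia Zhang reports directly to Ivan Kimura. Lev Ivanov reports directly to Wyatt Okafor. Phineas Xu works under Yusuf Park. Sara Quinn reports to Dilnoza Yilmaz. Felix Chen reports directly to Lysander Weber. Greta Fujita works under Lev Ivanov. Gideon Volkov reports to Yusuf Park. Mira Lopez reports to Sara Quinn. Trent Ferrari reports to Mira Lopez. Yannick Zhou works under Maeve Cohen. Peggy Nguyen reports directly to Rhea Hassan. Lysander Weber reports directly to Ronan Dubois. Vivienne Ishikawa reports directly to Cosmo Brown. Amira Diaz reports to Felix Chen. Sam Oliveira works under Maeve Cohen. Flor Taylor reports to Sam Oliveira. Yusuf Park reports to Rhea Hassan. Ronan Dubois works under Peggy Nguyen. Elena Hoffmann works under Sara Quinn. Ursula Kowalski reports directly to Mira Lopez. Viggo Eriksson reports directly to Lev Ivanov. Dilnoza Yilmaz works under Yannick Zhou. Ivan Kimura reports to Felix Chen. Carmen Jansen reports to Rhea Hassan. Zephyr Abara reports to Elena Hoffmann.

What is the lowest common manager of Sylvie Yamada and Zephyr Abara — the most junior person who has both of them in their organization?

Sylvie Yamada's chain of managers is Maeve Cohen, Rhea Hassan. Zephyr Abara's chain of managers is Elena Hoffmann, Sara Quinn, Dilnoza Yilmaz, Yannick Zhou, Maeve Cohen, Rhea Hassan. The first manager that appears in both chains is Maeve Cohen.

Maeve Cohen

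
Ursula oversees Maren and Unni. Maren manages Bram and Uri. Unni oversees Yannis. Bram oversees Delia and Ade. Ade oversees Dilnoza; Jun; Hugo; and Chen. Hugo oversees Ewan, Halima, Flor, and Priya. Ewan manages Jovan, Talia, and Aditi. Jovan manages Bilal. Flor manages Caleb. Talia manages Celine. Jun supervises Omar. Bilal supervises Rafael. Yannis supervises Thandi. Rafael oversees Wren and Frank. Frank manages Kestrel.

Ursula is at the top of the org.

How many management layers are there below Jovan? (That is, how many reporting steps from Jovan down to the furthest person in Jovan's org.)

The longest chain under Jovan runs Jovan → Bilal → Rafael → Frank → Kestrel, which is 4 levels below Jovan.

4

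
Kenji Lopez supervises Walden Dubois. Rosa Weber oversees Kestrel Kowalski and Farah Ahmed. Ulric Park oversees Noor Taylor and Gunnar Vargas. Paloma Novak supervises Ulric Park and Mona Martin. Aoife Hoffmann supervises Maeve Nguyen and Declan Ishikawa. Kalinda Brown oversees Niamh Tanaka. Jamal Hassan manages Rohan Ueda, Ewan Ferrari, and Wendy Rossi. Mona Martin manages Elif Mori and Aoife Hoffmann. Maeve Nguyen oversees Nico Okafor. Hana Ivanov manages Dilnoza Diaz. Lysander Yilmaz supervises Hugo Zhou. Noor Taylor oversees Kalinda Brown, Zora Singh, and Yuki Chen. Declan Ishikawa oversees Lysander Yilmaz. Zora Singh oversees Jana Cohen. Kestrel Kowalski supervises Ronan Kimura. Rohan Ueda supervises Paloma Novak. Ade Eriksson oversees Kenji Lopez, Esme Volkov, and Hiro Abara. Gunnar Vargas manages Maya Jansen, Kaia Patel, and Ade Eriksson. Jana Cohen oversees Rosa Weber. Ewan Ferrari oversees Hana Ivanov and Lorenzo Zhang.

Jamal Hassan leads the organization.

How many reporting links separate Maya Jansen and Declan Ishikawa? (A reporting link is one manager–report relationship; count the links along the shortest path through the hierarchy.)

6

Maya Jansen is 3 levels below Paloma Novak, and Declan Ishikawa is 3 levels below Paloma Novak (their lowest common manager). The shortest path runs up from Maya Jansen to Paloma Novak and back down to Declan Ishikawa: 3 + 3 = 6 links.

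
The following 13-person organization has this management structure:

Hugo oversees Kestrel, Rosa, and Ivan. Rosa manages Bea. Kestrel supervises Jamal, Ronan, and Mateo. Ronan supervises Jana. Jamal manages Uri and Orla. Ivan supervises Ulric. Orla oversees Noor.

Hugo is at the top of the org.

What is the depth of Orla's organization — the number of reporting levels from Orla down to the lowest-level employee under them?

The longest chain under Orla runs Orla → Noor, which is 1 level below Orla.

1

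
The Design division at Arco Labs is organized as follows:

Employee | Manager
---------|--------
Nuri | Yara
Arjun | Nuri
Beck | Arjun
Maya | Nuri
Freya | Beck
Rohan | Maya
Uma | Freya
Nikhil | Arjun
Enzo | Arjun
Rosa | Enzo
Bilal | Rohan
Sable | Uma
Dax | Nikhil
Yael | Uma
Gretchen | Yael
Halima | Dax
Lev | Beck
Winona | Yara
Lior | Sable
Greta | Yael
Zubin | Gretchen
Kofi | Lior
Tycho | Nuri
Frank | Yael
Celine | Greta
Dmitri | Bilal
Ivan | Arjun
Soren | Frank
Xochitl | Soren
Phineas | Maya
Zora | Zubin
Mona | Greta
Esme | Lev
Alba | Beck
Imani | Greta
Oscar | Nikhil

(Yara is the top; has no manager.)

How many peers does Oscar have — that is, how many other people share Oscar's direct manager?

Oscar reports to Nikhil. Nikhil's other direct reports are Dax — 1 peer.

1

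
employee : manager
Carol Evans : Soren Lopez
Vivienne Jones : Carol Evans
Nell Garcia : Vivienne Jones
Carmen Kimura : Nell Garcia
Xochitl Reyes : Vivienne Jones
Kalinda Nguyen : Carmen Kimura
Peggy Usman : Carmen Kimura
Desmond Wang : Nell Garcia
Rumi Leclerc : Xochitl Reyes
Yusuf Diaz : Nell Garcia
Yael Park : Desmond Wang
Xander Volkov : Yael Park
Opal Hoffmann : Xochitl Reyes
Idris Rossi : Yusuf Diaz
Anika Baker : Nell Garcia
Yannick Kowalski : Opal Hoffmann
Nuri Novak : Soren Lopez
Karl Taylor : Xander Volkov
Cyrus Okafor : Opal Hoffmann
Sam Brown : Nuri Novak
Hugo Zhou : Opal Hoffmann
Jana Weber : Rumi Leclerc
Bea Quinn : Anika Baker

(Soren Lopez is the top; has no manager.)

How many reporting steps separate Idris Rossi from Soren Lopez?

Chain from Idris Rossi up to Soren Lopez: Idris Rossi → Yusuf Diaz → Nell Garcia → Vivienne Jones → Carol Evans → Soren Lopez. That is 5 steps up, so Idris Rossi is 5 levels below Soren Lopez.

5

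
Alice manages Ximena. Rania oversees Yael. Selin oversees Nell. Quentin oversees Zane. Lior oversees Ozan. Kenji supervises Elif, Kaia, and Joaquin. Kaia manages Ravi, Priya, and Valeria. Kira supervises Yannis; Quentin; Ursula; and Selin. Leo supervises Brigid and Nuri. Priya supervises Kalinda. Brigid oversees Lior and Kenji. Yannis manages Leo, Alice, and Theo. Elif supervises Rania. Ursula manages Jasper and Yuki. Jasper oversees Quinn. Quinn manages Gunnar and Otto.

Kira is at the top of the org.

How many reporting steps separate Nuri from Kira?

3

Chain from Nuri up to Kira: Nuri → Leo → Yannis → Kira. That is 3 steps up, so Nuri is 3 levels below Kira.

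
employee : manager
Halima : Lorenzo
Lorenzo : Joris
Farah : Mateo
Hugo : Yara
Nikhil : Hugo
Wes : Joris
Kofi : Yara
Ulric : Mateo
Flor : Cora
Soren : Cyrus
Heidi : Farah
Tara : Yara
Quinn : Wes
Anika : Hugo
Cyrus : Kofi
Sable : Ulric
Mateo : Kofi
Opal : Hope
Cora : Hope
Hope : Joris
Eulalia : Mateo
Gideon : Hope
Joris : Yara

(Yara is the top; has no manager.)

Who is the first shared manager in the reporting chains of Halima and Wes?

Joris

Halima's chain of managers is Lorenzo, Joris, Yara. Wes's chain of managers is Joris, Yara. The first manager that appears in both chains is Joris.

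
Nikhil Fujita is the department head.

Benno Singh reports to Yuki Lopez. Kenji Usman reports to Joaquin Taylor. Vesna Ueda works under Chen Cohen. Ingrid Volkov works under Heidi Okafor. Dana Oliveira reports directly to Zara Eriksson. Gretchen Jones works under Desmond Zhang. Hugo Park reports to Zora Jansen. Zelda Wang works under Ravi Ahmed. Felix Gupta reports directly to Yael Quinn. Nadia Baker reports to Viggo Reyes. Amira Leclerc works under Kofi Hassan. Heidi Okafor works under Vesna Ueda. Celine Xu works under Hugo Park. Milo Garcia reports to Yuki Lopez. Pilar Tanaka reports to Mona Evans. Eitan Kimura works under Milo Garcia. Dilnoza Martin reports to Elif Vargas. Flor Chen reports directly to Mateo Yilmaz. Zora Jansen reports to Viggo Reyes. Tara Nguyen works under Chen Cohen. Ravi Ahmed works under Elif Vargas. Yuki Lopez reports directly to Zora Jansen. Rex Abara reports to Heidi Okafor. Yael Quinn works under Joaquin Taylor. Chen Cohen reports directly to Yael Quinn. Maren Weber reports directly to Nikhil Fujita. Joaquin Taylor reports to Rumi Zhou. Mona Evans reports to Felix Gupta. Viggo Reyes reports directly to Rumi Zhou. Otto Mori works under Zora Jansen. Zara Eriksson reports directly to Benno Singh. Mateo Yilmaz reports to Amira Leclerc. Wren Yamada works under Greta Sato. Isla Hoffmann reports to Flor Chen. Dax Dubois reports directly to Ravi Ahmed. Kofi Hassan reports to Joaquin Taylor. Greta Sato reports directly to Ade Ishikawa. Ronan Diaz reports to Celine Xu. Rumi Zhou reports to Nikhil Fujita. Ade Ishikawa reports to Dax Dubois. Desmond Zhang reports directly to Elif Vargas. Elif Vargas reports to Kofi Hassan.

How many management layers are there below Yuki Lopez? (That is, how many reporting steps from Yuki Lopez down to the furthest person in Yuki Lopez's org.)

The longest chain under Yuki Lopez runs Yuki Lopez → Benno Singh → Zara Eriksson → Dana Oliveira, which is 3 levels below Yuki Lopez.

3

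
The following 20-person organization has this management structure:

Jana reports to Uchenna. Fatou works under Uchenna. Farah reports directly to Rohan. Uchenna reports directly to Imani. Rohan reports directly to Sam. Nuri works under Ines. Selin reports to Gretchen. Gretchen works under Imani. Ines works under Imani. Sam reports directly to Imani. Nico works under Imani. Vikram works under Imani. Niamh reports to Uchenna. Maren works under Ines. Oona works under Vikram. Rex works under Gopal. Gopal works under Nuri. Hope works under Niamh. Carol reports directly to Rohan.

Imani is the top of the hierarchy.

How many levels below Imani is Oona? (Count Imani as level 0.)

Chain from Oona up to Imani: Oona → Vikram → Imani. That is 2 steps up, so Oona is 2 levels below Imani.

2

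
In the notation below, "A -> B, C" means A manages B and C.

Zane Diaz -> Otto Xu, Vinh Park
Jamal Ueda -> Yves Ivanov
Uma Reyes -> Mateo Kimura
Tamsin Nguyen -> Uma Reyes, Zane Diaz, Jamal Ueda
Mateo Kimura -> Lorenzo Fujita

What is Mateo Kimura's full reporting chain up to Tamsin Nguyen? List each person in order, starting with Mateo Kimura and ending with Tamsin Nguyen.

Mateo Kimura reports to Uma Reyes. Uma Reyes reports to Tamsin Nguyen. Tamsin Nguyen is at the top.

Mateo Kimura -> Uma Reyes -> Tamsin Nguyen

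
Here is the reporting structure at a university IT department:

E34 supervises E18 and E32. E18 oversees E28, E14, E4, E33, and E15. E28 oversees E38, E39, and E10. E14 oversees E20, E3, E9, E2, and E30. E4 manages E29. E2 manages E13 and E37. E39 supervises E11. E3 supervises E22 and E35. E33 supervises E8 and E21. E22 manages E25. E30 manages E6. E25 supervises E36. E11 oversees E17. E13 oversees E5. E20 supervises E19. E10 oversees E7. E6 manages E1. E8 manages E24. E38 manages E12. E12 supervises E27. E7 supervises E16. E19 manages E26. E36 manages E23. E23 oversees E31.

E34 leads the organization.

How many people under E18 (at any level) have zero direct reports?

The people in E18's organization with no one reporting to them are E15, E21, E24, E29, E9, E26, E1, E35, E31, E37, E5, E27, E16, E17. That is 14.

14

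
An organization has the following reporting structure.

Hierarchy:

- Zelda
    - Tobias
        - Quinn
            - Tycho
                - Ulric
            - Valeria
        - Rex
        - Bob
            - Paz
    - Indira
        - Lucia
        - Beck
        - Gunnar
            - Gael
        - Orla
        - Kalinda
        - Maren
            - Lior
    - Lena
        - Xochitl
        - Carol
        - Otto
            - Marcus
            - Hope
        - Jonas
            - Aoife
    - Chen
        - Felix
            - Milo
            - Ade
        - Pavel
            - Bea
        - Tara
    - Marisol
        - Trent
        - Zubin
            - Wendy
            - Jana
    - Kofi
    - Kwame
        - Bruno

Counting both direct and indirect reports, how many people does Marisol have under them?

Marisol directly manages Trent, Zubin. Trent has no reports. Under Zubin: Jana, Wendy (2). So Marisol's organization is 2 direct reports plus everyone under them: 1 + 3 = 4.

4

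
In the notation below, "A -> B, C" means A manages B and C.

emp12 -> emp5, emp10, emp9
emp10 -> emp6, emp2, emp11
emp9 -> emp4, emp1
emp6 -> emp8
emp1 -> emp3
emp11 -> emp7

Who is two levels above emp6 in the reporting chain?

emp6 reports to emp10, and emp10 reports to emp12. So emp6's skip-level manager is emp12.

emp12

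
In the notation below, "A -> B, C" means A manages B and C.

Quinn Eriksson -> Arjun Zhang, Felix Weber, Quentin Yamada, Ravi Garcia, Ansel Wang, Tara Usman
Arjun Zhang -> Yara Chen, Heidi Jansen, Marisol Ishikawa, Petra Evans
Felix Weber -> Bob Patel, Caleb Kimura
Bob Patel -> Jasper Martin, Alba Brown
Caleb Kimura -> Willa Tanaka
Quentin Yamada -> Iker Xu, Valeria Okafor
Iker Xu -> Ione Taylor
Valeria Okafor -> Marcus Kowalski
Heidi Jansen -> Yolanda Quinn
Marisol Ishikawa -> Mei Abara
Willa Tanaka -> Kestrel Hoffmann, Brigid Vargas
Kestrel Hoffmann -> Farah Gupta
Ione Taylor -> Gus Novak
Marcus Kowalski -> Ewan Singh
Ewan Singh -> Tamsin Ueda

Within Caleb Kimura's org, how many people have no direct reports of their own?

The people in Caleb Kimura's organization with no one reporting to them are Brigid Vargas, Farah Gupta. That is 2.

2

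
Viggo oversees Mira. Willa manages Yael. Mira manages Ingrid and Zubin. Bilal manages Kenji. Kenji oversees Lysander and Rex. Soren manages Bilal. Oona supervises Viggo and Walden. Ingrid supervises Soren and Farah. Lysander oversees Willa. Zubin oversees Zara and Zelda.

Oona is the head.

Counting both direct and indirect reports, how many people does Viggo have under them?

Viggo directly manages Mira. Under Mira: Ingrid, Farah, Soren, Bilal, Kenji, Rex, Lysander, Willa, Yael, Zubin, Zara, Zelda (12). That's 13 in total.

13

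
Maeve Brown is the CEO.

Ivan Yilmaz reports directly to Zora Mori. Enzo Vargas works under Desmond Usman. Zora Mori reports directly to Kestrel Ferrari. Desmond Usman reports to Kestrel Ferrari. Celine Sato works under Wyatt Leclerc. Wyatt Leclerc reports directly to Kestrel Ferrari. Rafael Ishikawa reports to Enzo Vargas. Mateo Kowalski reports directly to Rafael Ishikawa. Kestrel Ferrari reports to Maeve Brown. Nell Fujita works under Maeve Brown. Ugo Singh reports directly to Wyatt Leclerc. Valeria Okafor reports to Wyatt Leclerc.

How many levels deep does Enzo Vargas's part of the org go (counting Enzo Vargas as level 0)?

2

The longest chain under Enzo Vargas runs Enzo Vargas → Rafael Ishikawa → Mateo Kowalski, which is 2 levels below Enzo Vargas.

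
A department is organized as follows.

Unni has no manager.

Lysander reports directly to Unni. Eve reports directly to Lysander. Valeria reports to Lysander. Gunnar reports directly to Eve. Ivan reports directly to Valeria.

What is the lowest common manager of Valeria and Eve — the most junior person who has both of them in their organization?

Lysander

Valeria's chain of managers is Lysander, Unni. Eve's chain of managers is Lysander, Unni. The first manager that appears in both chains is Lysander.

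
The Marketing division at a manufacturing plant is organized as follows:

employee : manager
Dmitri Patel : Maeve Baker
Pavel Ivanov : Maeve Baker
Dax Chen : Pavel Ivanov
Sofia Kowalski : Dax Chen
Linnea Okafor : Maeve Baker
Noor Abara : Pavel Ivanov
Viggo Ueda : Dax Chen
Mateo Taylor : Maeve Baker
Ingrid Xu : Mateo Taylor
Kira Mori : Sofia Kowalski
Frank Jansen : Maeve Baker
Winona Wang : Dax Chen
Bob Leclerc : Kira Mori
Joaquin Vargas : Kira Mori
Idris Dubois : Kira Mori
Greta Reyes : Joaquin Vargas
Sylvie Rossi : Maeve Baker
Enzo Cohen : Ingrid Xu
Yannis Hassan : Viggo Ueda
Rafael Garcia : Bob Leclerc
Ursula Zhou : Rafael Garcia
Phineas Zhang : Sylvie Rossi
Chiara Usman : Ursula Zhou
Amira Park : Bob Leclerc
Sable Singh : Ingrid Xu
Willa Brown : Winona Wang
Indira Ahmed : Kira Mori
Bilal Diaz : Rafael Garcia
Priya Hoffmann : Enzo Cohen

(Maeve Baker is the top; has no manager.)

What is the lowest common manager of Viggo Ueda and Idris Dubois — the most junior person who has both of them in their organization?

Viggo Ueda's chain of managers is Dax Chen, Pavel Ivanov, Maeve Baker. Idris Dubois's chain of managers is Kira Mori, Sofia Kowalski, Dax Chen, Pavel Ivanov, Maeve Baker. The first manager that appears in both chains is Dax Chen.

Dax Chen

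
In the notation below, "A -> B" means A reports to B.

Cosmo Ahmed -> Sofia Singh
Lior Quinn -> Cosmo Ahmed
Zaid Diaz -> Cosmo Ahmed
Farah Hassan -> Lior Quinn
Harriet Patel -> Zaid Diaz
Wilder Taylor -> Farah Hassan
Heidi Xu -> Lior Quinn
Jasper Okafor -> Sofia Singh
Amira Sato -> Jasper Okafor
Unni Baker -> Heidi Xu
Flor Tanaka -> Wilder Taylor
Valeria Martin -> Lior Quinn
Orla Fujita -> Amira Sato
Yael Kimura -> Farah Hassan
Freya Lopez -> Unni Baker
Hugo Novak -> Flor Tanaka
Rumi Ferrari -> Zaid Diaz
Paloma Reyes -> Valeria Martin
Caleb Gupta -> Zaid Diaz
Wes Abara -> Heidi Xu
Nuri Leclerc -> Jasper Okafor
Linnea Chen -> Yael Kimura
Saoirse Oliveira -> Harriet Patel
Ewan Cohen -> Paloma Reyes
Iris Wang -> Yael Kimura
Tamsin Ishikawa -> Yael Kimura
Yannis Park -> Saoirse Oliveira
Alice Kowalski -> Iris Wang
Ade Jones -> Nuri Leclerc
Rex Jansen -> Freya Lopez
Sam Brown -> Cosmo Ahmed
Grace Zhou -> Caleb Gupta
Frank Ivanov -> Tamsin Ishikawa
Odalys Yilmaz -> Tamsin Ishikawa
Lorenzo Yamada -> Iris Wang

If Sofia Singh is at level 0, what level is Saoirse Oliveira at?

Chain from Saoirse Oliveira up to Sofia Singh: Saoirse Oliveira → Harriet Patel → Zaid Diaz → Cosmo Ahmed → Sofia Singh. That is 4 steps up, so Saoirse Oliveira is 4 levels below Sofia Singh.

4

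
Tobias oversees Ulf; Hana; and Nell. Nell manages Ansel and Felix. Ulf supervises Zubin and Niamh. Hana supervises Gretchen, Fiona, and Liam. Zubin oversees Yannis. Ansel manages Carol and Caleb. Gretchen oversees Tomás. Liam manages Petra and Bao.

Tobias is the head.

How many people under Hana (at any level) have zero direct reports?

The people in Hana's organization with no one reporting to them are Bao, Petra, Fiona, Tomás. That is 4.

4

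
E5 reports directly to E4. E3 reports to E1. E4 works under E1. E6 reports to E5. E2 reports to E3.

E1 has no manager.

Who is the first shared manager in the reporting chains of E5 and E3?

E5's chain of managers is E4, E1. E3's chain of managers is E1. The first manager that appears in both chains is E1.

E1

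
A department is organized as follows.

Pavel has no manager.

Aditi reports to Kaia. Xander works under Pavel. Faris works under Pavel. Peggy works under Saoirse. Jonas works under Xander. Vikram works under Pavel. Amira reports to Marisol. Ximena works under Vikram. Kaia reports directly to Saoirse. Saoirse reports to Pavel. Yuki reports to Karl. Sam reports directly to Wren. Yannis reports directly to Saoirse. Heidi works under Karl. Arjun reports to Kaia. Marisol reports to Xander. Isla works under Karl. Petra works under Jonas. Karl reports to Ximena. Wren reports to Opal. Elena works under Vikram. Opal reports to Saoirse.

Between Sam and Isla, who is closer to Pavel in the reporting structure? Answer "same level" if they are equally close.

Both Sam and Isla are 4 levels below Pavel.

same level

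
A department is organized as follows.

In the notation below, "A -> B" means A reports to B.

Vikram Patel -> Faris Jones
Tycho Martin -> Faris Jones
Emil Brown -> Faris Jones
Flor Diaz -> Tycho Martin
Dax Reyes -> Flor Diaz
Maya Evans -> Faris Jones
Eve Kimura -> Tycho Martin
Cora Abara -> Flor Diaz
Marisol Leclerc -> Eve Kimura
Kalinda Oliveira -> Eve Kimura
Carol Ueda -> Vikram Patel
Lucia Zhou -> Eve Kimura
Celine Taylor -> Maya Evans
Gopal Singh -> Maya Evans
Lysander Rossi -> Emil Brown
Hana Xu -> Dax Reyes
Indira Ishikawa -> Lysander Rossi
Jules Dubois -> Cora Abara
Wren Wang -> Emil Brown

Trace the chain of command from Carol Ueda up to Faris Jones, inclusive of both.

Carol Ueda reports to Vikram Patel. Vikram Patel reports to Faris Jones. Faris Jones is at the top.

Carol Ueda -> Vikram Patel -> Faris Jones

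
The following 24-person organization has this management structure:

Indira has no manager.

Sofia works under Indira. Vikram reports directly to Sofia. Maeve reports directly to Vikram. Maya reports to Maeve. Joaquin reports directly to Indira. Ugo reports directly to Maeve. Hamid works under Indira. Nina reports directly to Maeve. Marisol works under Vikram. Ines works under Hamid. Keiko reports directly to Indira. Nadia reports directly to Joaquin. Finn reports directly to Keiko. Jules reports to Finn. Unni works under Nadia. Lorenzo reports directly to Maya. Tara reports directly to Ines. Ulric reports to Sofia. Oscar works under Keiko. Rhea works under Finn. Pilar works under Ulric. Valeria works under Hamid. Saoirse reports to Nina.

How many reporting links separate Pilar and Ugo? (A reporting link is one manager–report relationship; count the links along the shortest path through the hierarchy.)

5

Pilar is 2 levels below Sofia, and Ugo is 3 levels below Sofia (their lowest common manager). The shortest path runs up from Pilar to Sofia and back down to Ugo: 2 + 3 = 5 links.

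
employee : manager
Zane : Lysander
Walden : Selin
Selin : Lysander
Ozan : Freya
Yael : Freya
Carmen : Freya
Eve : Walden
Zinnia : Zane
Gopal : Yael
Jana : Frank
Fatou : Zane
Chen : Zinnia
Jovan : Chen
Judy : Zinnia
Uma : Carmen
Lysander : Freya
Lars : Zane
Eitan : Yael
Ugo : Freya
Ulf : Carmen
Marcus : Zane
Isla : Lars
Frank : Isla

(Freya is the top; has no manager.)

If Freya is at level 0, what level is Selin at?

2

Chain from Selin up to Freya: Selin → Lysander → Freya. That is 2 steps up, so Selin is 2 levels below Freya.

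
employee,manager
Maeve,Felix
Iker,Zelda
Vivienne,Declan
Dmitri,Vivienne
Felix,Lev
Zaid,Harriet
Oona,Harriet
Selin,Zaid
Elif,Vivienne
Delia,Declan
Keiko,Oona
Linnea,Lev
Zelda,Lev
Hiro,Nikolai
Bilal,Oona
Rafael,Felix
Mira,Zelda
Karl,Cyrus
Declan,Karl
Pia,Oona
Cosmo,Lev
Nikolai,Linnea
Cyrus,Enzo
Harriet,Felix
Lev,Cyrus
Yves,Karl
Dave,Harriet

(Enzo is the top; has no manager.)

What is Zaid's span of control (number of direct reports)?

1

Zaid directly manages Selin. That is 1 direct report.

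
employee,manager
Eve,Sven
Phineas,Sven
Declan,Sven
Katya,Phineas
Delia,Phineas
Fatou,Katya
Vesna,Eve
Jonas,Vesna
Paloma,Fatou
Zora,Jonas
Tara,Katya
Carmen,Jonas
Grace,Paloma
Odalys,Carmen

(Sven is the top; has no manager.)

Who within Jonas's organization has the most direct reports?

Direct-report counts within Jonas's organization: Jonas has 2; Carmen has 1. The largest is 2, held by Jonas.

Jonas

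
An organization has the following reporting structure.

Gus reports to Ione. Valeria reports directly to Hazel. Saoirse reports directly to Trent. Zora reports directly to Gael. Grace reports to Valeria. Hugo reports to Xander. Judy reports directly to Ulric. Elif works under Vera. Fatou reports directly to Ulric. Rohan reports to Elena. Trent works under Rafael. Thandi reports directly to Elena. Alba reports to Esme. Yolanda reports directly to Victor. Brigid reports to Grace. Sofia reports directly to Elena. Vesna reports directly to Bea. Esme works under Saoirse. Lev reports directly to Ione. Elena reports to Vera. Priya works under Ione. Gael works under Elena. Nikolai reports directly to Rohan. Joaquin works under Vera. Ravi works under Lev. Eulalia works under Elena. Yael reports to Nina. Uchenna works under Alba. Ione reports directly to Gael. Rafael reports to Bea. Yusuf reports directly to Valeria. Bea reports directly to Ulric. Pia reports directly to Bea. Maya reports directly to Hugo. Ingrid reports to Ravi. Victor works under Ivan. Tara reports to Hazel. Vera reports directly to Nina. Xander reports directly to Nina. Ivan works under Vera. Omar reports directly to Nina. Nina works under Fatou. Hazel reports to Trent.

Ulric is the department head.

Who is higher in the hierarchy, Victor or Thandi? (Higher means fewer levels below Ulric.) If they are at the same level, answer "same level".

same level

Both Victor and Thandi are 5 levels below Ulric.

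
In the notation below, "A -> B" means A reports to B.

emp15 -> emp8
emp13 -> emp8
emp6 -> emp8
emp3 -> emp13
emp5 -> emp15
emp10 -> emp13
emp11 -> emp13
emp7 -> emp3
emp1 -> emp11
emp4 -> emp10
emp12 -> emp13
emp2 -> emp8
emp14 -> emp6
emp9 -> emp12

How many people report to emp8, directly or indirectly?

14

emp8 directly manages emp15, emp13, emp6, emp2. Under emp15: emp5 (1). Under emp13: emp12, emp9, emp11, emp1, emp10, emp4, emp3, emp7 (8). Under emp6: emp14 (1). emp2 has no reports. So emp8's organization is 4 direct reports plus everyone under them: 2 + 9 + 2 + 1 = 14.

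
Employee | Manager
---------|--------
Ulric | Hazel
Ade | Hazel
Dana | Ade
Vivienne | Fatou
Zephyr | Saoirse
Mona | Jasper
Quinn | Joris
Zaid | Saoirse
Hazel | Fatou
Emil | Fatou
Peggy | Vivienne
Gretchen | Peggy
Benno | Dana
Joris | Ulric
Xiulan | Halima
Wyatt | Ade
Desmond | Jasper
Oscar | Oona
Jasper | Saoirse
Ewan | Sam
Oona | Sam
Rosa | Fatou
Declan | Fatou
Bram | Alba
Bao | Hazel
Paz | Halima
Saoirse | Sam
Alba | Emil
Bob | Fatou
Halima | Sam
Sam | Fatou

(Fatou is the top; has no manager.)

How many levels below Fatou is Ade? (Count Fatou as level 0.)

2

Chain from Ade up to Fatou: Ade → Hazel → Fatou. That is 2 steps up, so Ade is 2 levels below Fatou.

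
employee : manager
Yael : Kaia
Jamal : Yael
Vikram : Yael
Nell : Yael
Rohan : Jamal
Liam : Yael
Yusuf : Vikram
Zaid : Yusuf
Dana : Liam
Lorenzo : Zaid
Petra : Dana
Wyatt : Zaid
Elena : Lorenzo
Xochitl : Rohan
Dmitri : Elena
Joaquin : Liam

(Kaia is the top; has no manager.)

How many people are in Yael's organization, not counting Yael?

Yael directly manages Jamal, Vikram, Nell, Liam. Under Jamal: Rohan, Xochitl (2). Under Vikram: Yusuf, Zaid, Wyatt, Lorenzo, Elena, Dmitri (6). Nell has no reports. Under Liam: Joaquin, Dana, Petra (3). So Yael's organization is 4 direct reports plus everyone under them: 3 + 7 + 1 + 4 = 15.

15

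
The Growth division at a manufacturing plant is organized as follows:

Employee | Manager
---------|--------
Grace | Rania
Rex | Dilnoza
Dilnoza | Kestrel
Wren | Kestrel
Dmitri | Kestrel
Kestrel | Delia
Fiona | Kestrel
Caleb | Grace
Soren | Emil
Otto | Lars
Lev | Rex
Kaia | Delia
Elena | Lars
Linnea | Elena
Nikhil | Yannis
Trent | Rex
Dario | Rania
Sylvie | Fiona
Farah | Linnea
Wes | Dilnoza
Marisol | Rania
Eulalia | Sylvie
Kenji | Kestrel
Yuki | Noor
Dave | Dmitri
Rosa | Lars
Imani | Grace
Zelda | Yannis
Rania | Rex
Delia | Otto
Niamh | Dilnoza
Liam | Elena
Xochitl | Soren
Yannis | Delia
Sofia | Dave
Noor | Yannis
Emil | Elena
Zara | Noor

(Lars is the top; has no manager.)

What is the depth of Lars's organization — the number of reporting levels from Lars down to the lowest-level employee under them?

The longest chain under Lars runs Lars → Otto → Delia → Kestrel → Dilnoza → Rex → Rania → Grace → Imani, which is 8 levels below Lars.

8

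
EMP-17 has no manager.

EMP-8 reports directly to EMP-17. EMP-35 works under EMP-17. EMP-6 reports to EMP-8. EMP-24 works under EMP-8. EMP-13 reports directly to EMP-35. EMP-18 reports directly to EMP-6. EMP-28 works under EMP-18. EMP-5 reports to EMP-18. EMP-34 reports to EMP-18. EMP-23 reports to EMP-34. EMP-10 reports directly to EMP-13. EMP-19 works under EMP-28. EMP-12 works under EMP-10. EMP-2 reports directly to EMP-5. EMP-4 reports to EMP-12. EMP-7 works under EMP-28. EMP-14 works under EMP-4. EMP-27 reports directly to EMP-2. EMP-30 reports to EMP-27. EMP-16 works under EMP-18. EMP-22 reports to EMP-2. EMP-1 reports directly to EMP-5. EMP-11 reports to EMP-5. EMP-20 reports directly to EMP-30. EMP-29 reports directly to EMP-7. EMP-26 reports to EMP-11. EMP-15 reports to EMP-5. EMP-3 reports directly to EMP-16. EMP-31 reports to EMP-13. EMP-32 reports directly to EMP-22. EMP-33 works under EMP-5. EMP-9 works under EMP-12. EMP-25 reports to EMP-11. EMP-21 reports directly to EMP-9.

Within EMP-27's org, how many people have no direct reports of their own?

1

The only person in EMP-27's organization with no one reporting to them is EMP-20. That is 1.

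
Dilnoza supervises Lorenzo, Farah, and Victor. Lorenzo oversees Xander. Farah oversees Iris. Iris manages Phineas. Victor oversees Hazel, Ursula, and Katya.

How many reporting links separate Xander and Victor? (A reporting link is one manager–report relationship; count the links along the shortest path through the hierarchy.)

3

Xander is 2 levels below Dilnoza, and Victor is 1 level below Dilnoza (their lowest common manager). The shortest path runs up from Xander to Dilnoza and back down to Victor: 2 + 1 = 3 links.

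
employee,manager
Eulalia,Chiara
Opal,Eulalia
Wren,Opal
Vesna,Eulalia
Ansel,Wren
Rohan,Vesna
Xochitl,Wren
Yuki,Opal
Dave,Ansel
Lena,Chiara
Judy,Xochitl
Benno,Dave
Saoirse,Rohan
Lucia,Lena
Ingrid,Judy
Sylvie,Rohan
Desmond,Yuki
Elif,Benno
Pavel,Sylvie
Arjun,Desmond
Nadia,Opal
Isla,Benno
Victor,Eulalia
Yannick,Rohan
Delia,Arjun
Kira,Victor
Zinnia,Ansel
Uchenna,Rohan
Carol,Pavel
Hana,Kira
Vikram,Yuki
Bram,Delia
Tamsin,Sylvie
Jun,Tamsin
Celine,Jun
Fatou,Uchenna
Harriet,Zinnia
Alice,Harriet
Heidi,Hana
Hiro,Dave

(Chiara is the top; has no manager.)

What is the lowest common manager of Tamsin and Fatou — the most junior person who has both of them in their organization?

Rohan

Tamsin's chain of managers is Sylvie, Rohan, Vesna, Eulalia, Chiara. Fatou's chain of managers is Uchenna, Rohan, Vesna, Eulalia, Chiara. The first manager that appears in both chains is Rohan.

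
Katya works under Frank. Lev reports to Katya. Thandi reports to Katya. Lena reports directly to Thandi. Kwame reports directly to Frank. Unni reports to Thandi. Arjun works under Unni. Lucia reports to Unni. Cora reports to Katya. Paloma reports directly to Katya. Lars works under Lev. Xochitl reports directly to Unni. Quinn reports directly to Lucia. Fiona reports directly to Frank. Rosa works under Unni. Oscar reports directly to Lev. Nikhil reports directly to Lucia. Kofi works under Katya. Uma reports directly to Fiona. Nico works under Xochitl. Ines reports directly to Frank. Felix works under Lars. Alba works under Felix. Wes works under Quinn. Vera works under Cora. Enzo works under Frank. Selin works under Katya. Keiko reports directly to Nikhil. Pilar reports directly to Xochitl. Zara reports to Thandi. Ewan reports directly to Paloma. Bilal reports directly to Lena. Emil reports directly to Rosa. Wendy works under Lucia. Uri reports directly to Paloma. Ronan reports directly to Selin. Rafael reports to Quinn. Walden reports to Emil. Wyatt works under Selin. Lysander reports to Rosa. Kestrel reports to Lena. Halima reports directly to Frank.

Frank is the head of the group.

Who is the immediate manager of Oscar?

Lev

Oscar reports directly to Lev.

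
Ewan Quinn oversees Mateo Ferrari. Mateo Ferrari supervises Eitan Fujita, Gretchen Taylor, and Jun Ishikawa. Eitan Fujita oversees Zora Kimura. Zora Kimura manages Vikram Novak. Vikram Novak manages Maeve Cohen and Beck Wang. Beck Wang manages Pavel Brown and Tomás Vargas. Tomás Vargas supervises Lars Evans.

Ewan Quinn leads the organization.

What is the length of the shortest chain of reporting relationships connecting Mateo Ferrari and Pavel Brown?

Pavel Brown is in Mateo Ferrari's organization: the chain from Pavel Brown up to Mateo Ferrari is Pavel Brown → Beck Wang → Vikram Novak → Zora Kimura → Eitan Fujita → Mateo Ferrari, which is 5 links.

5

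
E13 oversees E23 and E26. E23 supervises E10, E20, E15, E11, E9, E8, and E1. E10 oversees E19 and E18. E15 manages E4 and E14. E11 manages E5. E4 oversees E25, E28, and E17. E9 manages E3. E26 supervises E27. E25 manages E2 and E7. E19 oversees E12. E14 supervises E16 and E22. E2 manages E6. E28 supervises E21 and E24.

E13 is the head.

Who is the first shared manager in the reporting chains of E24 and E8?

E23

E24's chain of managers is E28, E4, E15, E23, E13. E8's chain of managers is E23, E13. The first manager that appears in both chains is E23.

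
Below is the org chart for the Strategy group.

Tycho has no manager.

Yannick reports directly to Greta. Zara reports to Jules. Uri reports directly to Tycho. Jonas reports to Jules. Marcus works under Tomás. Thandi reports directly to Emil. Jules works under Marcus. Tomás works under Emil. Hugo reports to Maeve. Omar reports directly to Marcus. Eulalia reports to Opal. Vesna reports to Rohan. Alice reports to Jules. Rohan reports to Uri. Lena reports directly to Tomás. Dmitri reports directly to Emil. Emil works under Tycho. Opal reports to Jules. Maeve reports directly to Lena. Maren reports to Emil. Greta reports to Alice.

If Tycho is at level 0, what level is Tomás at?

2

Chain from Tomás up to Tycho: Tomás → Emil → Tycho. That is 2 steps up, so Tomás is 2 levels below Tycho.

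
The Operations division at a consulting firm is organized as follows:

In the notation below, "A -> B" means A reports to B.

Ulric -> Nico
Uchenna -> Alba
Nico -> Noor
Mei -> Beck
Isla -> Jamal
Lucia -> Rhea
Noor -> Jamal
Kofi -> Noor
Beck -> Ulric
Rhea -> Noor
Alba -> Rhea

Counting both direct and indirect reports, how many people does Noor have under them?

9

Noor directly manages Nico, Rhea, Kofi. Under Nico: Ulric, Beck, Mei (3). Under Rhea: Lucia, Alba, Uchenna (3). Kofi has no reports. So Noor's organization is 3 direct reports plus everyone under them: 4 + 4 + 1 = 9.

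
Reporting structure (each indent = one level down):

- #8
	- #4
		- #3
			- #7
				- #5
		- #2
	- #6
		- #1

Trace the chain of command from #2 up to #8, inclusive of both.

#2 reports to #4. #4 reports to #8. #8 is at the top.

#2 -> #4 -> #8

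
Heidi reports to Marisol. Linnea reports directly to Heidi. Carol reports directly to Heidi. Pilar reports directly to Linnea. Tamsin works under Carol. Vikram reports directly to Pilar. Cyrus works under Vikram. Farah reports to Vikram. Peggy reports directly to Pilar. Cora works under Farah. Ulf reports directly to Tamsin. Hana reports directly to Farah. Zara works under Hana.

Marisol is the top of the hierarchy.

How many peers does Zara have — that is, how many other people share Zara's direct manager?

0

Zara reports to Hana, and Hana has no other direct reports. Zara has 0 peers.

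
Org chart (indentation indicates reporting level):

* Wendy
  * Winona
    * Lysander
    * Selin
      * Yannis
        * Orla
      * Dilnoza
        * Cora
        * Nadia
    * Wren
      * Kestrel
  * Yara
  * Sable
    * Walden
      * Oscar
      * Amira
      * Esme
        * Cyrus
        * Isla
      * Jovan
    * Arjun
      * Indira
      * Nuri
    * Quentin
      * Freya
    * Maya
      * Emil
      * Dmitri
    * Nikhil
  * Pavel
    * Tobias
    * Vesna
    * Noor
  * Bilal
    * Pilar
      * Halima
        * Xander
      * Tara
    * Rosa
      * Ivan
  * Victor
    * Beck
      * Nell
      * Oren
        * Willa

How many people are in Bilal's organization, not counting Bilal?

Bilal directly manages Pilar, Rosa. Under Pilar: Tara, Halima, Xander (3). Under Rosa: Ivan (1). So Bilal's organization is 2 direct reports plus everyone under them: 4 + 2 = 6.

6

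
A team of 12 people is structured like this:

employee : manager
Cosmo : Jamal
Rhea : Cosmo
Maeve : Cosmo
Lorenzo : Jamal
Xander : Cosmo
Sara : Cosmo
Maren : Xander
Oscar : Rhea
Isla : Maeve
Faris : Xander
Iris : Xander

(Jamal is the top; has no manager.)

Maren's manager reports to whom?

Cosmo

Maren reports to Xander, and Xander reports to Cosmo. So Maren's skip-level manager is Cosmo.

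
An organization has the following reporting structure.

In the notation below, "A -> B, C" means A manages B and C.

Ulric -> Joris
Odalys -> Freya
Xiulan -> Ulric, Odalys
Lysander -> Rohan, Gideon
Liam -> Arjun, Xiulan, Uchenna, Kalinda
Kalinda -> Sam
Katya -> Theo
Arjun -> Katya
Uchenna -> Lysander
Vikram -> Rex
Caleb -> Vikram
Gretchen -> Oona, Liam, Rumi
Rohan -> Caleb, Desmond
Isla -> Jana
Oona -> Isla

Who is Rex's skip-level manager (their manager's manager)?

Caleb

Rex reports to Vikram, and Vikram reports to Caleb. So Rex's skip-level manager is Caleb.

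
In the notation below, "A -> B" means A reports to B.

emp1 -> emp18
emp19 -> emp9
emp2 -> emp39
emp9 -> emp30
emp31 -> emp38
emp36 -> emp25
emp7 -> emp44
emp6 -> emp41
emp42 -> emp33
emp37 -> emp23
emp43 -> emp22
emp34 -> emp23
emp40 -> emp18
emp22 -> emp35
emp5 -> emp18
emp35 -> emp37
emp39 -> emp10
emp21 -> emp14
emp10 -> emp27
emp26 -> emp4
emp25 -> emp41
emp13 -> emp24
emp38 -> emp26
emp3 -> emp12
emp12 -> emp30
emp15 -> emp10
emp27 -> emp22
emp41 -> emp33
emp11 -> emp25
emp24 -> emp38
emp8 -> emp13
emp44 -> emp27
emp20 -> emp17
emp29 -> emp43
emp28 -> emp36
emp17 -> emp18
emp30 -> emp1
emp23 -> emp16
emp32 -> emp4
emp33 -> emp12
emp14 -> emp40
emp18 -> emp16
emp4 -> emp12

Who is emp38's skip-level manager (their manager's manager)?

emp4

emp38 reports to emp26, and emp26 reports to emp4. So emp38's skip-level manager is emp4.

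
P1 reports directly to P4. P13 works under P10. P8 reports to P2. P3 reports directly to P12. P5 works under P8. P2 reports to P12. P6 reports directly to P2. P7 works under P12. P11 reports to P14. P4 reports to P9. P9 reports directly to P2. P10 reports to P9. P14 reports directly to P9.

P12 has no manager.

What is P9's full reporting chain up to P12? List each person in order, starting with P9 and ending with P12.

P9 -> P2 -> P12

P9 reports to P2. P2 reports to P12. P12 is at the top.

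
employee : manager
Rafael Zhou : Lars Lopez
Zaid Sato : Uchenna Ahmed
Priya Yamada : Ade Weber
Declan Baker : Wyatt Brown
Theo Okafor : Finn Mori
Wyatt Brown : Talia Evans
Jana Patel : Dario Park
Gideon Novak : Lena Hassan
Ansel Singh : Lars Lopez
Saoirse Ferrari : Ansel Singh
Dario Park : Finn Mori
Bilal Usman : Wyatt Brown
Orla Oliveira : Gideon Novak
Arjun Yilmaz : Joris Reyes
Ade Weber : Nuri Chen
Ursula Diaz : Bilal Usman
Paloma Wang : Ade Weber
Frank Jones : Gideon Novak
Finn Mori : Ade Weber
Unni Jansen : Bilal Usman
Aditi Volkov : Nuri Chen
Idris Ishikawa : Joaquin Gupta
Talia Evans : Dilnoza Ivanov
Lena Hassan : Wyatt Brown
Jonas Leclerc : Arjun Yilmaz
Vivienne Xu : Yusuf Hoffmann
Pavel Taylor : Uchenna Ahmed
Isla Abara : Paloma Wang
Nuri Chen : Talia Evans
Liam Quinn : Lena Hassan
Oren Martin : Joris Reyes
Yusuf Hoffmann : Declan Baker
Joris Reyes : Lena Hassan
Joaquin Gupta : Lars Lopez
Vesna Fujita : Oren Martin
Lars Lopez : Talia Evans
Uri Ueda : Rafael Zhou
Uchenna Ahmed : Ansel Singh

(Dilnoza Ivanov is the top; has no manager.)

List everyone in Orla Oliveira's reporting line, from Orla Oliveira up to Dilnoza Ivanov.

Orla Oliveira -> Gideon Novak -> Lena Hassan -> Wyatt Brown -> Talia Evans -> Dilnoza Ivanov

Orla Oliveira reports to Gideon Novak. Gideon Novak reports to Lena Hassan. Lena Hassan reports to Wyatt Brown. Wyatt Brown reports to Talia Evans. Talia Evans reports to Dilnoza Ivanov. Dilnoza Ivanov is at the top.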